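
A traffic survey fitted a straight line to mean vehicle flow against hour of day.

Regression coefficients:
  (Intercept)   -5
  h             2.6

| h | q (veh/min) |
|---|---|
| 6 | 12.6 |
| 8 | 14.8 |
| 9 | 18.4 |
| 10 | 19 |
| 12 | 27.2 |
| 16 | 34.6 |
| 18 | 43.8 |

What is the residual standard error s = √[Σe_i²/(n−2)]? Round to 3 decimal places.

s = 1.897

h=6: q̂ = -5 + 2.6·6 = 10.6; e = 12.6 − 10.6 = 2
h=8: q̂ = -5 + 2.6·8 = 15.8; e = 14.8 − 15.8 = -1
h=9: q̂ = -5 + 2.6·9 = 18.4; e = 18.4 − 18.4 = 0
h=10: q̂ = -5 + 2.6·10 = 21; e = 19 − 21 = -2
h=12: q̂ = -5 + 2.6·12 = 26.2; e = 27.2 − 26.2 = 1
h=16: q̂ = -5 + 2.6·16 = 36.6; e = 34.6 − 36.6 = -2
h=18: q̂ = -5 + 2.6·18 = 41.8; e = 43.8 − 41.8 = 2
SSE = 4 + 1 + 0 + 4 + 1 + 4 + 4 = 18
s = √(18/5) = √3.6 ≈ 1.897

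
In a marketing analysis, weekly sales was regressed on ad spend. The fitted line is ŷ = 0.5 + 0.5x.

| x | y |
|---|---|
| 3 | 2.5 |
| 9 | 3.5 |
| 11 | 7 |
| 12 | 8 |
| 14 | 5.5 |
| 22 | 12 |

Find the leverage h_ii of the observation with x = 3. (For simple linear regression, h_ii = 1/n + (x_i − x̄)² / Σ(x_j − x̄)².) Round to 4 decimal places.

x̄ = (3 + 9 + 11 + 12 + 14 + 22)/6 = 11.8333
Σ(x − x̄)² = 78.0278 + 8.02778 + 0.694444 + 0.0277778 + 4.69444 + 103.361 = 194.833
h = 1/6 + (-8.83333)²/194.833 = 0.166667 + 0.400485 = 0.5672

h = 0.5672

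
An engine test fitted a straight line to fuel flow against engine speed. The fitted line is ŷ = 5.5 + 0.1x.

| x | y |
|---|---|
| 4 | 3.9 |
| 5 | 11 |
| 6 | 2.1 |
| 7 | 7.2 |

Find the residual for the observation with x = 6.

e = -4

ŷ = 5.5 + 0.1·6 = 6.1
e = 2.1 − 6.1 = -4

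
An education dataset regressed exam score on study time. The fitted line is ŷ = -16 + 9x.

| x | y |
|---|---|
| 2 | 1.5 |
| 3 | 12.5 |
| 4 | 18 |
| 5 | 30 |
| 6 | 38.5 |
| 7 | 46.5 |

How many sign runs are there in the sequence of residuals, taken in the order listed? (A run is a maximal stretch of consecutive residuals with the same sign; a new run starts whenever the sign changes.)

5 runs

x=2: ŷ = -16 + 9·2 = 2; e = 1.5 − 2 = -0.5
x=3: ŷ = -16 + 9·3 = 11; e = 12.5 − 11 = 1.5
x=4: ŷ = -16 + 9·4 = 20; e = 18 − 20 = -2
x=5: ŷ = -16 + 9·5 = 29; e = 30 − 29 = 1
x=6: ŷ = -16 + 9·6 = 38; e = 38.5 − 38 = 0.5
x=7: ŷ = -16 + 9·7 = 47; e = 46.5 − 47 = -0.5
Signs: − + − + + −
Runs: −×1, +×1, −×1, +×2, −×1 → 5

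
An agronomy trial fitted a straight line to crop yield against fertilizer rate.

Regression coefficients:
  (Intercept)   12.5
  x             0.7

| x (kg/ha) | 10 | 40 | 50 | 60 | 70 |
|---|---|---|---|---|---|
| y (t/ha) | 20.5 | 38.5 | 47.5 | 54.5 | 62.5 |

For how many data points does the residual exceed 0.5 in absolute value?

x=10: ŷ = 12.5 + 0.7·10 = 19.5; r = 20.5 − 19.5 = 1
x=40: ŷ = 12.5 + 0.7·40 = 40.5; r = 38.5 − 40.5 = -2
x=50: ŷ = 12.5 + 0.7·50 = 47.5; r = 47.5 − 47.5 = 0
x=60: ŷ = 12.5 + 0.7·60 = 54.5; r = 54.5 − 54.5 = 0
x=70: ŷ = 12.5 + 0.7·70 = 61.5; r = 62.5 − 61.5 = 1
|r| > 0.5: x=10 (|r|=1), x=40 (|r|=2), x=70 (|r|=1) → 3

3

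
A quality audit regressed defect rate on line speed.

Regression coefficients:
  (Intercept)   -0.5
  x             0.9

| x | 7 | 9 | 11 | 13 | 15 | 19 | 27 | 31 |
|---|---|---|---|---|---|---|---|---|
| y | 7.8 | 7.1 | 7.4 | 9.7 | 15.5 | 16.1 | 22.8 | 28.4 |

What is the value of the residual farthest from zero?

x=7: ŷ = -0.5 + 0.9·7 = 5.8; r = 7.8 − 5.8 = 2
x=9: ŷ = -0.5 + 0.9·9 = 7.6; r = 7.1 − 7.6 = -0.5
x=11: ŷ = -0.5 + 0.9·11 = 9.4; r = 7.4 − 9.4 = -2
x=13: ŷ = -0.5 + 0.9·13 = 11.2; r = 9.7 − 11.2 = -1.5
x=15: ŷ = -0.5 + 0.9·15 = 13; r = 15.5 − 13 = 2.5
x=19: ŷ = -0.5 + 0.9·19 = 16.6; r = 16.1 − 16.6 = -0.5
x=27: ŷ = -0.5 + 0.9·27 = 23.8; r = 22.8 − 23.8 = -1
x=31: ŷ = -0.5 + 0.9·31 = 27.4; r = 28.4 − 27.4 = 1
Largest |r| is 2.5 at x = 15, residual 2.5.

r = 2.5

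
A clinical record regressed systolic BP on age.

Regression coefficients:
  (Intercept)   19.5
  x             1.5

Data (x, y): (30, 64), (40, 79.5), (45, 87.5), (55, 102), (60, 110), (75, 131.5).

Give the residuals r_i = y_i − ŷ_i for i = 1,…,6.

x=30: ŷ = 19.5 + 1.5·30 = 64.5; r = 64 − 64.5 = -0.5
x=40: ŷ = 19.5 + 1.5·40 = 79.5; r = 79.5 − 79.5 = 0
x=45: ŷ = 19.5 + 1.5·45 = 87; r = 87.5 − 87 = 0.5
x=55: ŷ = 19.5 + 1.5·55 = 102; r = 102 − 102 = 0
x=60: ŷ = 19.5 + 1.5·60 = 109.5; r = 110 − 109.5 = 0.5
x=75: ŷ = 19.5 + 1.5·75 = 132; r = 131.5 − 132 = -0.5

-0.5, 0, 0.5, 0, 0.5, -0.5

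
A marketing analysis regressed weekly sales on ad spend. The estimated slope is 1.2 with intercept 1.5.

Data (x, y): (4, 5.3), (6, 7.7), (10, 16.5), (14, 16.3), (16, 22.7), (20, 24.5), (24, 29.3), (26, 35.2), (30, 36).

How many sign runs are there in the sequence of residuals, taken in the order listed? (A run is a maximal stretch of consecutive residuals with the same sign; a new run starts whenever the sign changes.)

x=4: ŷ = 1.5 + 1.2·4 = 6.3; e = 5.3 − 6.3 = -1
x=6: ŷ = 1.5 + 1.2·6 = 8.7; e = 7.7 − 8.7 = -1
x=10: ŷ = 1.5 + 1.2·10 = 13.5; e = 16.5 − 13.5 = 3
x=14: ŷ = 1.5 + 1.2·14 = 18.3; e = 16.3 − 18.3 = -2
x=16: ŷ = 1.5 + 1.2·16 = 20.7; e = 22.7 − 20.7 = 2
x=20: ŷ = 1.5 + 1.2·20 = 25.5; e = 24.5 − 25.5 = -1
x=24: ŷ = 1.5 + 1.2·24 = 30.3; e = 29.3 − 30.3 = -1
x=26: ŷ = 1.5 + 1.2·26 = 32.7; e = 35.2 − 32.7 = 2.5
x=30: ŷ = 1.5 + 1.2·30 = 37.5; e = 36 − 37.5 = -1.5
Signs: − − + − + − − + −
Runs: −×2, +×1, −×1, +×1, −×2, +×1, −×1 → 7

7 runs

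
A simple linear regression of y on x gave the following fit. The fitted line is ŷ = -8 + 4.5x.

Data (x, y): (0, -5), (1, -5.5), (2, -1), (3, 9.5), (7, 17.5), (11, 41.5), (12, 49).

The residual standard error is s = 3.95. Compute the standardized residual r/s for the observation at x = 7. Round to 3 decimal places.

ŷ = -8 + 4.5·7 = 23.5
r = 17.5 − 23.5 = -6
r/s = -6 / 3.95 = -1.519

-1.519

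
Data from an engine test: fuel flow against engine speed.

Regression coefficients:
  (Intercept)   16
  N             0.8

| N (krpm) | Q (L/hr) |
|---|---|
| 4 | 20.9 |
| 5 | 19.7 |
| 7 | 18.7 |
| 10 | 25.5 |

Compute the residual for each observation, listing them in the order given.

N=4: Q̂ = 16 + 0.8·4 = 19.2; e = 20.9 − 19.2 = 1.7
N=5: Q̂ = 16 + 0.8·5 = 20; e = 19.7 − 20 = -0.3
N=7: Q̂ = 16 + 0.8·7 = 21.6; e = 18.7 − 21.6 = -2.9
N=10: Q̂ = 16 + 0.8·10 = 24; e = 25.5 − 24 = 1.5

1.7, -0.3, -2.9, 1.5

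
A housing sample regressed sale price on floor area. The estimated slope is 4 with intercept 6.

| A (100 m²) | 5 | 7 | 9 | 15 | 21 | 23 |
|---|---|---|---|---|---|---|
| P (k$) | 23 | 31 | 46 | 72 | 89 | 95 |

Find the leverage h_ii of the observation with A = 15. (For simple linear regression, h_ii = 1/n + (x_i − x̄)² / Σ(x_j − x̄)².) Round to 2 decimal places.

h = 0.18

Ā = (5 + 7 + 9 + 15 + 21 + 23)/6 = 13.3333
Σ(A − Ā)² = 69.4444 + 40.1111 + 18.7778 + 2.77778 + 58.7778 + 93.4444 = 283.333
h = 1/6 + (1.66667)²/283.333 = 0.166667 + 0.00980392 = 0.18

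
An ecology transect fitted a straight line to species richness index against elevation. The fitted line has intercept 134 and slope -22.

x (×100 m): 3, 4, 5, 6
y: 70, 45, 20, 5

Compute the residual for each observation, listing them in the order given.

x=3: ŷ = 134 − 22·3 = 68; r = 70 − 68 = 2
x=4: ŷ = 134 − 22·4 = 46; r = 45 − 46 = -1
x=5: ŷ = 134 − 22·5 = 24; r = 20 − 24 = -4
x=6: ŷ = 134 − 22·6 = 2; r = 5 − 2 = 3

2, -1, -4, 3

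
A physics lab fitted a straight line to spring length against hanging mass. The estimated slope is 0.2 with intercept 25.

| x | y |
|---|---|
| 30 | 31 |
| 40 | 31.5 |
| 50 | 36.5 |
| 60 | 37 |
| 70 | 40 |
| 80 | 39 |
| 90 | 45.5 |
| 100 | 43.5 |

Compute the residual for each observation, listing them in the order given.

x=30: ŷ = 25 + 0.2·30 = 31; r = 31 − 31 = 0
x=40: ŷ = 25 + 0.2·40 = 33; r = 31.5 − 33 = -1.5
x=50: ŷ = 25 + 0.2·50 = 35; r = 36.5 − 35 = 1.5
x=60: ŷ = 25 + 0.2·60 = 37; r = 37 − 37 = 0
x=70: ŷ = 25 + 0.2·70 = 39; r = 40 − 39 = 1
x=80: ŷ = 25 + 0.2·80 = 41; r = 39 − 41 = -2
x=90: ŷ = 25 + 0.2·90 = 43; r = 45.5 − 43 = 2.5
x=100: ŷ = 25 + 0.2·100 = 45; r = 43.5 − 45 = -1.5

0, -1.5, 1.5, 0, 1, -2, 2.5, -1.5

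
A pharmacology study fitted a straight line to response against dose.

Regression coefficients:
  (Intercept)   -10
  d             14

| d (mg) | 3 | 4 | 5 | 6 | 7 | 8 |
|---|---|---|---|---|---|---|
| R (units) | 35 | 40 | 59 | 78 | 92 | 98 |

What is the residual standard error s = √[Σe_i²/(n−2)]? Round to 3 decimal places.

s = 4.848

d=3: ŷ = -10 + 14·3 = 32; e = 35 − 32 = 3
d=4: ŷ = -10 + 14·4 = 46; e = 40 − 46 = -6
d=5: ŷ = -10 + 14·5 = 60; e = 59 − 60 = -1
d=6: ŷ = -10 + 14·6 = 74; e = 78 − 74 = 4
d=7: ŷ = -10 + 14·7 = 88; e = 92 − 88 = 4
d=8: ŷ = -10 + 14·8 = 102; e = 98 − 102 = -4
SSE = 9 + 36 + 1 + 16 + 16 + 16 = 94
s = √(94/4) = √23.5 ≈ 4.848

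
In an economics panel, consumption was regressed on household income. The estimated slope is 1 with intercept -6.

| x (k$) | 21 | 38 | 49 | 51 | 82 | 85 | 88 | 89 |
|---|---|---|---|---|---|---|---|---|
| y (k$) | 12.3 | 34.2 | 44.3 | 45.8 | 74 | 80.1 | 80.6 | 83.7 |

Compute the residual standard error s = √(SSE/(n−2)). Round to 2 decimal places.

s = 1.92

x=21: ŷ = -6 + 21 = 15; r = 12.3 − 15 = -2.7
x=38: ŷ = -6 + 38 = 32; r = 34.2 − 32 = 2.2
x=49: ŷ = -6 + 49 = 43; r = 44.3 − 43 = 1.3
x=51: ŷ = -6 + 51 = 45; r = 45.8 − 45 = 0.8
x=82: ŷ = -6 + 82 = 76; r = 74 − 76 = -2
x=85: ŷ = -6 + 85 = 79; r = 80.1 − 79 = 1.1
x=88: ŷ = -6 + 88 = 82; r = 80.6 − 82 = -1.4
x=89: ŷ = -6 + 89 = 83; r = 83.7 − 83 = 0.7
SSE = 7.29 + 4.84 + 1.69 + 0.64 + 4 + 1.21 + 1.96 + 0.49 = 22.12
s = √(22.12/6) = √3.68667 ≈ 1.92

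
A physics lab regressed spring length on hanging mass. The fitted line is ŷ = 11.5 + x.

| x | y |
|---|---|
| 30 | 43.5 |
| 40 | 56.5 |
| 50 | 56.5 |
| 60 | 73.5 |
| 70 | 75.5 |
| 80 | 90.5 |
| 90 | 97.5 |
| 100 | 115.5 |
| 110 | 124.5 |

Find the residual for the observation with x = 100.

r = 4

ŷ = 11.5 + 100 = 111.5
r = 115.5 − 111.5 = 4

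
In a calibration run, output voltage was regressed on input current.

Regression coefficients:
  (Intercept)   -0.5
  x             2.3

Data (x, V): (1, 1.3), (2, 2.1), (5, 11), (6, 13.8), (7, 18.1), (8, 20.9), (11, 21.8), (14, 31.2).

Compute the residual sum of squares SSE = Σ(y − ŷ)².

SSE = 29

x=1: V̂ = -0.5 + 2.3·1 = 1.8; r = 1.3 − 1.8 = -0.5
x=2: V̂ = -0.5 + 2.3·2 = 4.1; r = 2.1 − 4.1 = -2
x=5: V̂ = -0.5 + 2.3·5 = 11; r = 11 − 11 = 0
x=6: V̂ = -0.5 + 2.3·6 = 13.3; r = 13.8 − 13.3 = 0.5
x=7: V̂ = -0.5 + 2.3·7 = 15.6; r = 18.1 − 15.6 = 2.5
x=8: V̂ = -0.5 + 2.3·8 = 17.9; r = 20.9 − 17.9 = 3
x=11: V̂ = -0.5 + 2.3·11 = 24.8; r = 21.8 − 24.8 = -3
x=14: V̂ = -0.5 + 2.3·14 = 31.7; r = 31.2 − 31.7 = -0.5
SSE = 0.25 + 4 + 0 + 0.25 + 6.25 + 9 + 9 + 0.25 = 29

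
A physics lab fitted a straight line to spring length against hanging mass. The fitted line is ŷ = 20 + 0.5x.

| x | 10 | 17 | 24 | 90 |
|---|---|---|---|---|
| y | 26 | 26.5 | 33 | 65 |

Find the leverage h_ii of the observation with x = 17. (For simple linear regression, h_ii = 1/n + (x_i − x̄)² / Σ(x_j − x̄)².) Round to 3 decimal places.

h = 0.331

x̄ = (10 + 17 + 24 + 90)/4 = 35.25
Σ(x − x̄)² = 637.562 + 333.062 + 126.562 + 2997.56 = 4094.75
h = 1/4 + (-18.25)²/4094.75 = 0.25 + 0.0813389 = 0.331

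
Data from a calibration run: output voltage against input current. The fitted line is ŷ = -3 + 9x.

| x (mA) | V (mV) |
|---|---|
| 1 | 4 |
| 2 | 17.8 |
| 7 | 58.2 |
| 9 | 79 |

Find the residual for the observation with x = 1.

ŷ = -3 + 9·1 = 6
r = 4 − 6 = -2

r = -2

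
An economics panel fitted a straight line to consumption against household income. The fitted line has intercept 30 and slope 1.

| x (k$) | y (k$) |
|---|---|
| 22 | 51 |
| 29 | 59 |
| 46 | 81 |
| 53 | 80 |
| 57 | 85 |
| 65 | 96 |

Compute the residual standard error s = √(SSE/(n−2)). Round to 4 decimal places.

x=22: ŷ = 30 + 22 = 52; r = 51 − 52 = -1
x=29: ŷ = 30 + 29 = 59; r = 59 − 59 = 0
x=46: ŷ = 30 + 46 = 76; r = 81 − 76 = 5
x=53: ŷ = 30 + 53 = 83; r = 80 − 83 = -3
x=57: ŷ = 30 + 57 = 87; r = 85 − 87 = -2
x=65: ŷ = 30 + 65 = 95; r = 96 − 95 = 1
SSE = 1 + 0 + 25 + 9 + 4 + 1 = 40
s = √(40/4) = √10 ≈ 3.1623

s = 3.1623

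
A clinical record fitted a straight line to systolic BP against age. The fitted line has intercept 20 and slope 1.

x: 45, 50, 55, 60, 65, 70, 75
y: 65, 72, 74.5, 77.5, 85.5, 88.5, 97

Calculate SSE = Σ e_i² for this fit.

x=45: ŷ = 20 + 45 = 65; e = 65 − 65 = 0
x=50: ŷ = 20 + 50 = 70; e = 72 − 70 = 2
x=55: ŷ = 20 + 55 = 75; e = 74.5 − 75 = -0.5
x=60: ŷ = 20 + 60 = 80; e = 77.5 − 80 = -2.5
x=65: ŷ = 20 + 65 = 85; e = 85.5 − 85 = 0.5
x=70: ŷ = 20 + 70 = 90; e = 88.5 − 90 = -1.5
x=75: ŷ = 20 + 75 = 95; e = 97 − 95 = 2
SSE = 0 + 4 + 0.25 + 6.25 + 0.25 + 2.25 + 4 = 17

SSE = 17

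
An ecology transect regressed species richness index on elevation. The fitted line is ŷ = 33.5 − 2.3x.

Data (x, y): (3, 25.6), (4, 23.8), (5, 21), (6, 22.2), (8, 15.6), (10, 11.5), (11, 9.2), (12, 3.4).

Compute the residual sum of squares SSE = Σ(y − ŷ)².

SSE = 17

x=3: ŷ = 33.5 − 2.3·3 = 26.6; e = 25.6 − 26.6 = -1
x=4: ŷ = 33.5 − 2.3·4 = 24.3; e = 23.8 − 24.3 = -0.5
x=5: ŷ = 33.5 − 2.3·5 = 22; e = 21 − 22 = -1
x=6: ŷ = 33.5 − 2.3·6 = 19.7; e = 22.2 − 19.7 = 2.5
x=8: ŷ = 33.5 − 2.3·8 = 15.1; e = 15.6 − 15.1 = 0.5
x=10: ŷ = 33.5 − 2.3·10 = 10.5; e = 11.5 − 10.5 = 1
x=11: ŷ = 33.5 − 2.3·11 = 8.2; e = 9.2 − 8.2 = 1
x=12: ŷ = 33.5 − 2.3·12 = 5.9; e = 3.4 − 5.9 = -2.5
SSE = 1 + 0.25 + 1 + 6.25 + 0.25 + 1 + 1 + 6.25 = 17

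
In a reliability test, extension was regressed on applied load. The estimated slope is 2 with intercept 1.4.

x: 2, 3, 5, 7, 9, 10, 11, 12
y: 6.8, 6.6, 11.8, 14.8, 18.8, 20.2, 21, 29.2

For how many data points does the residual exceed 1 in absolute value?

4

x=2: ŷ = 1.4 + 2·2 = 5.4; e = 6.8 − 5.4 = 1.4
x=3: ŷ = 1.4 + 2·3 = 7.4; e = 6.6 − 7.4 = -0.8
x=5: ŷ = 1.4 + 2·5 = 11.4; e = 11.8 − 11.4 = 0.4
x=7: ŷ = 1.4 + 2·7 = 15.4; e = 14.8 − 15.4 = -0.6
x=9: ŷ = 1.4 + 2·9 = 19.4; e = 18.8 − 19.4 = -0.6
x=10: ŷ = 1.4 + 2·10 = 21.4; e = 20.2 − 21.4 = -1.2
x=11: ŷ = 1.4 + 2·11 = 23.4; e = 21 − 23.4 = -2.4
x=12: ŷ = 1.4 + 2·12 = 25.4; e = 29.2 − 25.4 = 3.8
|e| > 1: x=2 (|e|=1.4), x=10 (|e|=1.2), x=11 (|e|=2.4), x=12 (|e|=3.8) → 4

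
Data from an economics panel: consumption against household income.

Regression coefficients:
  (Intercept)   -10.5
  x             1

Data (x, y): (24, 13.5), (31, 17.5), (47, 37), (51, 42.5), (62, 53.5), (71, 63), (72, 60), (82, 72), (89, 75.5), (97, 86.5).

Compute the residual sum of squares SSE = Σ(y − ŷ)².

x=24: ŷ = -10.5 + 24 = 13.5; e = 13.5 − 13.5 = 0
x=31: ŷ = -10.5 + 31 = 20.5; e = 17.5 − 20.5 = -3
x=47: ŷ = -10.5 + 47 = 36.5; e = 37 − 36.5 = 0.5
x=51: ŷ = -10.5 + 51 = 40.5; e = 42.5 − 40.5 = 2
x=62: ŷ = -10.5 + 62 = 51.5; e = 53.5 − 51.5 = 2
x=71: ŷ = -10.5 + 71 = 60.5; e = 63 − 60.5 = 2.5
x=72: ŷ = -10.5 + 72 = 61.5; e = 60 − 61.5 = -1.5
x=82: ŷ = -10.5 + 82 = 71.5; e = 72 − 71.5 = 0.5
x=89: ŷ = -10.5 + 89 = 78.5; e = 75.5 − 78.5 = -3
x=97: ŷ = -10.5 + 97 = 86.5; e = 86.5 − 86.5 = 0
SSE = 0 + 9 + 0.25 + 4 + 4 + 6.25 + 2.25 + 0.25 + 9 + 0 = 35

SSE = 35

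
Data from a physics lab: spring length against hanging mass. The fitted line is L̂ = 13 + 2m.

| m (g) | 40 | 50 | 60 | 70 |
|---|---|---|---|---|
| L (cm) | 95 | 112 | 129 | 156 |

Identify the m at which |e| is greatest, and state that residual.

m = 60, e = -4

m=40: L̂ = 13 + 2·40 = 93; e = 95 − 93 = 2
m=50: L̂ = 13 + 2·50 = 113; e = 112 − 113 = -1
m=60: L̂ = 13 + 2·60 = 133; e = 129 − 133 = -4
m=70: L̂ = 13 + 2·70 = 153; e = 156 − 153 = 3
Largest |e| is 4 at m = 60, residual -4.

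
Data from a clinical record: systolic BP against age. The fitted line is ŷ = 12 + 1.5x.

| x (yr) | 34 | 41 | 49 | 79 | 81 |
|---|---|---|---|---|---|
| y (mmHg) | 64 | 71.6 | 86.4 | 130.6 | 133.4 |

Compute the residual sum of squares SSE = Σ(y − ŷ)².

SSE = 5.44

x=34: ŷ = 12 + 1.5·34 = 63; e = 64 − 63 = 1
x=41: ŷ = 12 + 1.5·41 = 73.5; e = 71.6 − 73.5 = -1.9
x=49: ŷ = 12 + 1.5·49 = 85.5; e = 86.4 − 85.5 = 0.9
x=79: ŷ = 12 + 1.5·79 = 130.5; e = 130.6 − 130.5 = 0.1
x=81: ŷ = 12 + 1.5·81 = 133.5; e = 133.4 − 133.5 = -0.1
SSE = 1 + 3.61 + 0.81 + 0.01 + 0.01 = 5.44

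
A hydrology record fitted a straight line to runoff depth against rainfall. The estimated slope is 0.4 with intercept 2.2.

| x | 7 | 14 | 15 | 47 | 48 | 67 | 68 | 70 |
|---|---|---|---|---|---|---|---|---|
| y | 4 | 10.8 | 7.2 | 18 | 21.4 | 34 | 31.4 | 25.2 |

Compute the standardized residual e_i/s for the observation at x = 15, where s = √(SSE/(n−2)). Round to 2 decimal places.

-0.28

x=7: ŷ = 2.2 + 0.4·7 = 5; e = 4 − 5 = -1
x=14: ŷ = 2.2 + 0.4·14 = 7.8; e = 10.8 − 7.8 = 3
x=15: ŷ = 2.2 + 0.4·15 = 8.2; e = 7.2 − 8.2 = -1
x=47: ŷ = 2.2 + 0.4·47 = 21; e = 18 − 21 = -3
x=48: ŷ = 2.2 + 0.4·48 = 21.4; e = 21.4 − 21.4 = 0
x=67: ŷ = 2.2 + 0.4·67 = 29; e = 34 − 29 = 5
x=68: ŷ = 2.2 + 0.4·68 = 29.4; e = 31.4 − 29.4 = 2
x=70: ŷ = 2.2 + 0.4·70 = 30.2; e = 25.2 − 30.2 = -5
SSE = 1 + 9 + 1 + 9 + 0 + 25 + 4 + 25 = 74
s = √(74/6) = 3.51188
e/s = -1 / 3.51188 = -0.28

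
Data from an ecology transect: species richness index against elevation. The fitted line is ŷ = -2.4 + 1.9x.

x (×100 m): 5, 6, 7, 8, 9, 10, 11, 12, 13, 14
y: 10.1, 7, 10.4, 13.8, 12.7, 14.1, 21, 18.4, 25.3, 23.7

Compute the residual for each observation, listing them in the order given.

3, -2, -0.5, 1, -2, -2.5, 2.5, -2, 3, -0.5

x=5: ŷ = -2.4 + 1.9·5 = 7.1; e = 10.1 − 7.1 = 3
x=6: ŷ = -2.4 + 1.9·6 = 9; e = 7 − 9 = -2
x=7: ŷ = -2.4 + 1.9·7 = 10.9; e = 10.4 − 10.9 = -0.5
x=8: ŷ = -2.4 + 1.9·8 = 12.8; e = 13.8 − 12.8 = 1
x=9: ŷ = -2.4 + 1.9·9 = 14.7; e = 12.7 − 14.7 = -2
x=10: ŷ = -2.4 + 1.9·10 = 16.6; e = 14.1 − 16.6 = -2.5
x=11: ŷ = -2.4 + 1.9·11 = 18.5; e = 21 − 18.5 = 2.5
x=12: ŷ = -2.4 + 1.9·12 = 20.4; e = 18.4 − 20.4 = -2
x=13: ŷ = -2.4 + 1.9·13 = 22.3; e = 25.3 − 22.3 = 3
x=14: ŷ = -2.4 + 1.9·14 = 24.2; e = 23.7 − 24.2 = -0.5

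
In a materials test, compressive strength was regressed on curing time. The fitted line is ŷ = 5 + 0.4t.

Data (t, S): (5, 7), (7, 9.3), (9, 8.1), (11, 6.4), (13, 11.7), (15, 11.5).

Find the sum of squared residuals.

SSE = 14

t=5: ŷ = 5 + 0.4·5 = 7; e = 7 − 7 = 0
t=7: ŷ = 5 + 0.4·7 = 7.8; e = 9.3 − 7.8 = 1.5
t=9: ŷ = 5 + 0.4·9 = 8.6; e = 8.1 − 8.6 = -0.5
t=11: ŷ = 5 + 0.4·11 = 9.4; e = 6.4 − 9.4 = -3
t=13: ŷ = 5 + 0.4·13 = 10.2; e = 11.7 − 10.2 = 1.5
t=15: ŷ = 5 + 0.4·15 = 11; e = 11.5 − 11 = 0.5
SSE = 0 + 2.25 + 0.25 + 9 + 2.25 + 0.25 = 14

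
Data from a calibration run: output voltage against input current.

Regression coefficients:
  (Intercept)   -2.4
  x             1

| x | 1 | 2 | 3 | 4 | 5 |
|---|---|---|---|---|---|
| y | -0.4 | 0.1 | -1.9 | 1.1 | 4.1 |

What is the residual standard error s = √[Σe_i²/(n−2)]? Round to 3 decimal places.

s = 1.826

x=1: ŷ = -2.4 + 1 = -1.4; e = -0.4 − (-1.4) = 1
x=2: ŷ = -2.4 + 2 = -0.4; e = 0.1 − (-0.4) = 0.5
x=3: ŷ = -2.4 + 3 = 0.6; e = -1.9 − 0.6 = -2.5
x=4: ŷ = -2.4 + 4 = 1.6; e = 1.1 − 1.6 = -0.5
x=5: ŷ = -2.4 + 5 = 2.6; e = 4.1 − 2.6 = 1.5
SSE = 1 + 0.25 + 6.25 + 0.25 + 2.25 = 10
s = √(10/3) = √3.33333 ≈ 1.826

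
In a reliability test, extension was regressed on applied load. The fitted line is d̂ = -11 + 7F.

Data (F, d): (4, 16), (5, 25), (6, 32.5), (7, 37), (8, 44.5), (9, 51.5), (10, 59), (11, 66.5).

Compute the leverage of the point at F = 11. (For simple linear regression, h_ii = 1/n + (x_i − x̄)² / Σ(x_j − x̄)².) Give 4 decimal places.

F̄ = (4 + 5 + 6 + 7 + 8 + 9 + 10 + 11)/8 = 7.5
Σ(F − F̄)² = 12.25 + 6.25 + 2.25 + 0.25 + 0.25 + 2.25 + 6.25 + 12.25 = 42
h = 1/8 + (3.5)²/42 = 0.125 + 0.291667 = 0.4167

h = 0.4167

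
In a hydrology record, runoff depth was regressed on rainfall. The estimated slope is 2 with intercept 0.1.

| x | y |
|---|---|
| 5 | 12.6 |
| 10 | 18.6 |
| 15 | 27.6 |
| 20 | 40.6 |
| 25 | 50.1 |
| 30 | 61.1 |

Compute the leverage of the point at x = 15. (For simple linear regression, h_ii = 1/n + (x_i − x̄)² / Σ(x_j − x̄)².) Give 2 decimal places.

x̄ = (5 + 10 + 15 + 20 + 25 + 30)/6 = 17.5
Σ(x − x̄)² = 156.25 + 56.25 + 6.25 + 6.25 + 56.25 + 156.25 = 437.5
h = 1/6 + (-2.5)²/437.5 = 0.166667 + 0.0142857 = 0.18

h = 0.18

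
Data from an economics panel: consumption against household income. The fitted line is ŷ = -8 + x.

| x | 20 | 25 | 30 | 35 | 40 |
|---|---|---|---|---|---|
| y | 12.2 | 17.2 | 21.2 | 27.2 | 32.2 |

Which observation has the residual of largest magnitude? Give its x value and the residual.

x = 30, e = -0.8

x=20: ŷ = -8 + 20 = 12; e = 12.2 − 12 = 0.2
x=25: ŷ = -8 + 25 = 17; e = 17.2 − 17 = 0.2
x=30: ŷ = -8 + 30 = 22; e = 21.2 − 22 = -0.8
x=35: ŷ = -8 + 35 = 27; e = 27.2 − 27 = 0.2
x=40: ŷ = -8 + 40 = 32; e = 32.2 − 32 = 0.2
Largest |e| is 0.8 at x = 30, residual -0.8.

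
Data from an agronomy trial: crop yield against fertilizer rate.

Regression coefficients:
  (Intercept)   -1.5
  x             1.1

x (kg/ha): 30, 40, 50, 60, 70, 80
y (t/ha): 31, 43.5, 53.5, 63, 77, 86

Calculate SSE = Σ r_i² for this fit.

x=30: ŷ = -1.5 + 1.1·30 = 31.5; r = 31 − 31.5 = -0.5
x=40: ŷ = -1.5 + 1.1·40 = 42.5; r = 43.5 − 42.5 = 1
x=50: ŷ = -1.5 + 1.1·50 = 53.5; r = 53.5 − 53.5 = 0
x=60: ŷ = -1.5 + 1.1·60 = 64.5; r = 63 − 64.5 = -1.5
x=70: ŷ = -1.5 + 1.1·70 = 75.5; r = 77 − 75.5 = 1.5
x=80: ŷ = -1.5 + 1.1·80 = 86.5; r = 86 − 86.5 = -0.5
SSE = 0.25 + 1 + 0 + 2.25 + 2.25 + 0.25 = 6

SSE = 6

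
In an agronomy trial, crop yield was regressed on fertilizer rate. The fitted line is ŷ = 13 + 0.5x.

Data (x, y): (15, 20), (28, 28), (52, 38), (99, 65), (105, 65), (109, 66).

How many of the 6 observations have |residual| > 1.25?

2

x=15: ŷ = 13 + 0.5·15 = 20.5; r = 20 − 20.5 = -0.5
x=28: ŷ = 13 + 0.5·28 = 27; r = 28 − 27 = 1
x=52: ŷ = 13 + 0.5·52 = 39; r = 38 − 39 = -1
x=99: ŷ = 13 + 0.5·99 = 62.5; r = 65 − 62.5 = 2.5
x=105: ŷ = 13 + 0.5·105 = 65.5; r = 65 − 65.5 = -0.5
x=109: ŷ = 13 + 0.5·109 = 67.5; r = 66 − 67.5 = -1.5
|r| > 1.25: x=99 (|r|=2.5), x=109 (|r|=1.5) → 2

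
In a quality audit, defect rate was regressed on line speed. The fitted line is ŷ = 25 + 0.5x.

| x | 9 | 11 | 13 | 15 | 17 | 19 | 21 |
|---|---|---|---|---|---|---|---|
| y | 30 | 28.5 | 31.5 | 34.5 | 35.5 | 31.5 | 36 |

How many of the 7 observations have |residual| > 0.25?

6

x=9: ŷ = 25 + 0.5·9 = 29.5; e = 30 − 29.5 = 0.5
x=11: ŷ = 25 + 0.5·11 = 30.5; e = 28.5 − 30.5 = -2
x=13: ŷ = 25 + 0.5·13 = 31.5; e = 31.5 − 31.5 = 0
x=15: ŷ = 25 + 0.5·15 = 32.5; e = 34.5 − 32.5 = 2
x=17: ŷ = 25 + 0.5·17 = 33.5; e = 35.5 − 33.5 = 2
x=19: ŷ = 25 + 0.5·19 = 34.5; e = 31.5 − 34.5 = -3
x=21: ŷ = 25 + 0.5·21 = 35.5; e = 36 − 35.5 = 0.5
|e| > 0.25: x=9 (|e|=0.5), x=11 (|e|=2), x=15 (|e|=2), x=17 (|e|=2), x=19 (|e|=3), x=21 (|e|=0.5) → 6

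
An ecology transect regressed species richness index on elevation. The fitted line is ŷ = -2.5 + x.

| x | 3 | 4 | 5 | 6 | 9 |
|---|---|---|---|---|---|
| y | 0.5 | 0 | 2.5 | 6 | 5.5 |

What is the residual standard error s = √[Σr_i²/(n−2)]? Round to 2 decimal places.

s = 1.78

x=3: ŷ = -2.5 + 3 = 0.5; r = 0.5 − 0.5 = 0
x=4: ŷ = -2.5 + 4 = 1.5; r = 0 − 1.5 = -1.5
x=5: ŷ = -2.5 + 5 = 2.5; r = 2.5 − 2.5 = 0
x=6: ŷ = -2.5 + 6 = 3.5; r = 6 − 3.5 = 2.5
x=9: ŷ = -2.5 + 9 = 6.5; r = 5.5 − 6.5 = -1
SSE = 0 + 2.25 + 0 + 6.25 + 1 = 9.5
s = √(9.5/3) = √3.16667 ≈ 1.78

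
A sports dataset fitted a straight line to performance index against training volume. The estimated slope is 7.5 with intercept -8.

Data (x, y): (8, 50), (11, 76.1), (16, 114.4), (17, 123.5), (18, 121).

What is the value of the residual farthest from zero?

e = -6

x=8: ŷ = -8 + 7.5·8 = 52; e = 50 − 52 = -2
x=11: ŷ = -8 + 7.5·11 = 74.5; e = 76.1 − 74.5 = 1.6
x=16: ŷ = -8 + 7.5·16 = 112; e = 114.4 − 112 = 2.4
x=17: ŷ = -8 + 7.5·17 = 119.5; e = 123.5 − 119.5 = 4
x=18: ŷ = -8 + 7.5·18 = 127; e = 121 − 127 = -6
Largest |e| is 6 at x = 18, residual -6.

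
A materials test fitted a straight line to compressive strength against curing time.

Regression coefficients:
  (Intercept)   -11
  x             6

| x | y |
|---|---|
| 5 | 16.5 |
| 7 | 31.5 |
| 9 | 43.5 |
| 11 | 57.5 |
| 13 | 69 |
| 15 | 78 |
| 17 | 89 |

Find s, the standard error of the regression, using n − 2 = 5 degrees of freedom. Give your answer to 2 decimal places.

s = 2.10

x=5: ŷ = -11 + 6·5 = 19; r = 16.5 − 19 = -2.5
x=7: ŷ = -11 + 6·7 = 31; r = 31.5 − 31 = 0.5
x=9: ŷ = -11 + 6·9 = 43; r = 43.5 − 43 = 0.5
x=11: ŷ = -11 + 6·11 = 55; r = 57.5 − 55 = 2.5
x=13: ŷ = -11 + 6·13 = 67; r = 69 − 67 = 2
x=15: ŷ = -11 + 6·15 = 79; r = 78 − 79 = -1
x=17: ŷ = -11 + 6·17 = 91; r = 89 − 91 = -2
SSE = 6.25 + 0.25 + 0.25 + 6.25 + 4 + 1 + 4 = 22
s = √(22/5) = √4.4 ≈ 2.10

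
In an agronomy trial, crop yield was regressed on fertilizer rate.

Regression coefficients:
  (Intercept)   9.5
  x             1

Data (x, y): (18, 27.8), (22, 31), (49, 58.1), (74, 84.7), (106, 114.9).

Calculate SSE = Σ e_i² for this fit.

SSE = 2.3

x=18: ŷ = 9.5 + 18 = 27.5; e = 27.8 − 27.5 = 0.3
x=22: ŷ = 9.5 + 22 = 31.5; e = 31 − 31.5 = -0.5
x=49: ŷ = 9.5 + 49 = 58.5; e = 58.1 − 58.5 = -0.4
x=74: ŷ = 9.5 + 74 = 83.5; e = 84.7 − 83.5 = 1.2
x=106: ŷ = 9.5 + 106 = 115.5; e = 114.9 − 115.5 = -0.6
SSE = 0.09 + 0.25 + 0.16 + 1.44 + 0.36 = 2.3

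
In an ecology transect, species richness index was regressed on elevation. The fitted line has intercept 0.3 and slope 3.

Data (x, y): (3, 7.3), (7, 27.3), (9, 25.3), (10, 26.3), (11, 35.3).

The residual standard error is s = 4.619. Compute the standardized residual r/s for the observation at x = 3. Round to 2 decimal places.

-0.43

ŷ = 0.3 + 3·3 = 9.3
r = 7.3 − 9.3 = -2
r/s = -2 / 4.619 = -0.43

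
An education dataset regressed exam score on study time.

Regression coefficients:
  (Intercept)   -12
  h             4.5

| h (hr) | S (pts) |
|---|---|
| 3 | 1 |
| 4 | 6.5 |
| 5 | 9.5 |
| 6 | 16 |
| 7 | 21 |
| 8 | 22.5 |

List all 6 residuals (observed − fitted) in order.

h=3: Ŝ = -12 + 4.5·3 = 1.5; r = 1 − 1.5 = -0.5
h=4: Ŝ = -12 + 4.5·4 = 6; r = 6.5 − 6 = 0.5
h=5: Ŝ = -12 + 4.5·5 = 10.5; r = 9.5 − 10.5 = -1
h=6: Ŝ = -12 + 4.5·6 = 15; r = 16 − 15 = 1
h=7: Ŝ = -12 + 4.5·7 = 19.5; r = 21 − 19.5 = 1.5
h=8: Ŝ = -12 + 4.5·8 = 24; r = 22.5 − 24 = -1.5

-0.5, 0.5, -1, 1, 1.5, -1.5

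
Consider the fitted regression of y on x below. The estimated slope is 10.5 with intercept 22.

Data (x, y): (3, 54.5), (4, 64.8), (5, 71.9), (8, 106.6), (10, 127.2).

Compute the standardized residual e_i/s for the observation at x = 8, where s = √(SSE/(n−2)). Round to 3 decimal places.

0.350

x=3: ŷ = 22 + 10.5·3 = 53.5; e = 54.5 − 53.5 = 1
x=4: ŷ = 22 + 10.5·4 = 64; e = 64.8 − 64 = 0.8
x=5: ŷ = 22 + 10.5·5 = 74.5; e = 71.9 − 74.5 = -2.6
x=8: ŷ = 22 + 10.5·8 = 106; e = 106.6 − 106 = 0.6
x=10: ŷ = 22 + 10.5·10 = 127; e = 127.2 − 127 = 0.2
SSE = 1 + 0.64 + 6.76 + 0.36 + 0.04 = 8.8
s = √(8.8/3) = 1.7127
e/s = 0.6 / 1.7127 = 0.350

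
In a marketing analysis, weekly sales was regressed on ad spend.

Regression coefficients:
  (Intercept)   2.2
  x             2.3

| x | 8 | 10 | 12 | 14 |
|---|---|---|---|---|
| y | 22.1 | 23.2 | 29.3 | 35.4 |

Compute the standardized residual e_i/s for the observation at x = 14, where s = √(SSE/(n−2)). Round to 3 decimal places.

x=8: ŷ = 2.2 + 2.3·8 = 20.6; e = 22.1 − 20.6 = 1.5
x=10: ŷ = 2.2 + 2.3·10 = 25.2; e = 23.2 − 25.2 = -2
x=12: ŷ = 2.2 + 2.3·12 = 29.8; e = 29.3 − 29.8 = -0.5
x=14: ŷ = 2.2 + 2.3·14 = 34.4; e = 35.4 − 34.4 = 1
SSE = 2.25 + 4 + 0.25 + 1 = 7.5
s = √(7.5/2) = 1.93649
e/s = 1 / 1.93649 = 0.516

0.516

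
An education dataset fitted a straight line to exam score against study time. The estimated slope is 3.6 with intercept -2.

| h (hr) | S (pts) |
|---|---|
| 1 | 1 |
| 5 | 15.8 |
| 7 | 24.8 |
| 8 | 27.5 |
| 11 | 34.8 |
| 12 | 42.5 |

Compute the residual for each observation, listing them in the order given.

h=1: Ŝ = -2 + 3.6·1 = 1.6; e = 1 − 1.6 = -0.6
h=5: Ŝ = -2 + 3.6·5 = 16; e = 15.8 − 16 = -0.2
h=7: Ŝ = -2 + 3.6·7 = 23.2; e = 24.8 − 23.2 = 1.6
h=8: Ŝ = -2 + 3.6·8 = 26.8; e = 27.5 − 26.8 = 0.7
h=11: Ŝ = -2 + 3.6·11 = 37.6; e = 34.8 − 37.6 = -2.8
h=12: Ŝ = -2 + 3.6·12 = 41.2; e = 42.5 − 41.2 = 1.3

-0.6, -0.2, 1.6, 0.7, -2.8, 1.3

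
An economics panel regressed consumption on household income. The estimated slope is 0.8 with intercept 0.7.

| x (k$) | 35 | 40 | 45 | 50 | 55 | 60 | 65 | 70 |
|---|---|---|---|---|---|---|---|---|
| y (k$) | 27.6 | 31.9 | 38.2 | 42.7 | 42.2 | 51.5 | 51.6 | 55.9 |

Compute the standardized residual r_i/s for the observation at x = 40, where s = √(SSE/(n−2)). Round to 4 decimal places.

x=35: ŷ = 0.7 + 0.8·35 = 28.7; r = 27.6 − 28.7 = -1.1
x=40: ŷ = 0.7 + 0.8·40 = 32.7; r = 31.9 − 32.7 = -0.8
x=45: ŷ = 0.7 + 0.8·45 = 36.7; r = 38.2 − 36.7 = 1.5
x=50: ŷ = 0.7 + 0.8·50 = 40.7; r = 42.7 − 40.7 = 2
x=55: ŷ = 0.7 + 0.8·55 = 44.7; r = 42.2 − 44.7 = -2.5
x=60: ŷ = 0.7 + 0.8·60 = 48.7; r = 51.5 − 48.7 = 2.8
x=65: ŷ = 0.7 + 0.8·65 = 52.7; r = 51.6 − 52.7 = -1.1
x=70: ŷ = 0.7 + 0.8·70 = 56.7; r = 55.9 − 56.7 = -0.8
SSE = 1.21 + 0.64 + 2.25 + 4 + 6.25 + 7.84 + 1.21 + 0.64 = 24.04
s = √(24.04/6) = 2.00167
r/s = -0.8 / 2.00167 = -0.3997

-0.3997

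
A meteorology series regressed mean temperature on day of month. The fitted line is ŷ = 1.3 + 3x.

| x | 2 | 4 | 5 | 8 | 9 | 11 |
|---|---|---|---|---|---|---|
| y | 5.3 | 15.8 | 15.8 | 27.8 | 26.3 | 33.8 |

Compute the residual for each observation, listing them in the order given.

x=2: ŷ = 1.3 + 3·2 = 7.3; r = 5.3 − 7.3 = -2
x=4: ŷ = 1.3 + 3·4 = 13.3; r = 15.8 − 13.3 = 2.5
x=5: ŷ = 1.3 + 3·5 = 16.3; r = 15.8 − 16.3 = -0.5
x=8: ŷ = 1.3 + 3·8 = 25.3; r = 27.8 − 25.3 = 2.5
x=9: ŷ = 1.3 + 3·9 = 28.3; r = 26.3 − 28.3 = -2
x=11: ŷ = 1.3 + 3·11 = 34.3; r = 33.8 − 34.3 = -0.5

-2, 2.5, -0.5, 2.5, -2, -0.5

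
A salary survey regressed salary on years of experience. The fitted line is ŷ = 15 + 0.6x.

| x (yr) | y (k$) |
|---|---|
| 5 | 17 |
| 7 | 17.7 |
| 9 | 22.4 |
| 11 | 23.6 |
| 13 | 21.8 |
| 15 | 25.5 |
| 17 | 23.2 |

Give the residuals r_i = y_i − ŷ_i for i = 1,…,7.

-1, -1.5, 2, 2, -1, 1.5, -2

x=5: ŷ = 15 + 0.6·5 = 18; r = 17 − 18 = -1
x=7: ŷ = 15 + 0.6·7 = 19.2; r = 17.7 − 19.2 = -1.5
x=9: ŷ = 15 + 0.6·9 = 20.4; r = 22.4 − 20.4 = 2
x=11: ŷ = 15 + 0.6·11 = 21.6; r = 23.6 − 21.6 = 2
x=13: ŷ = 15 + 0.6·13 = 22.8; r = 21.8 − 22.8 = -1
x=15: ŷ = 15 + 0.6·15 = 24; r = 25.5 − 24 = 1.5
x=17: ŷ = 15 + 0.6·17 = 25.2; r = 23.2 − 25.2 = -2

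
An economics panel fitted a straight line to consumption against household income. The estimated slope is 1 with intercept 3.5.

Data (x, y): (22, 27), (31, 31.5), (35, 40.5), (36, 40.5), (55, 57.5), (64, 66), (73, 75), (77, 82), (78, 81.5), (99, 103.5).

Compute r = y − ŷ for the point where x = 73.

r = -1.5

ŷ = 3.5 + 73 = 76.5
r = 75 − 76.5 = -1.5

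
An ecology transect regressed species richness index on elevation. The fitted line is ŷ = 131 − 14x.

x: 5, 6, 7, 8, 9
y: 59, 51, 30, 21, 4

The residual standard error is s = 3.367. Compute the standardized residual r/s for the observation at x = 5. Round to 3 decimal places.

-0.594

ŷ = 131 − 14·5 = 61
r = 59 − 61 = -2
r/s = -2 / 3.367 = -0.594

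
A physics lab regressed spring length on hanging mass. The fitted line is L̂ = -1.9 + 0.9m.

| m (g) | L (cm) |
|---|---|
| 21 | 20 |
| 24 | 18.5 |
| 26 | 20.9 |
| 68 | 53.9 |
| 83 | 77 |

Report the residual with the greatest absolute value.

m=21: L̂ = -1.9 + 0.9·21 = 17; r = 20 − 17 = 3
m=24: L̂ = -1.9 + 0.9·24 = 19.7; r = 18.5 − 19.7 = -1.2
m=26: L̂ = -1.9 + 0.9·26 = 21.5; r = 20.9 − 21.5 = -0.6
m=68: L̂ = -1.9 + 0.9·68 = 59.3; r = 53.9 − 59.3 = -5.4
m=83: L̂ = -1.9 + 0.9·83 = 72.8; r = 77 − 72.8 = 4.2
Largest |r| is 5.4 at m = 68, residual -5.4.

r = -5.4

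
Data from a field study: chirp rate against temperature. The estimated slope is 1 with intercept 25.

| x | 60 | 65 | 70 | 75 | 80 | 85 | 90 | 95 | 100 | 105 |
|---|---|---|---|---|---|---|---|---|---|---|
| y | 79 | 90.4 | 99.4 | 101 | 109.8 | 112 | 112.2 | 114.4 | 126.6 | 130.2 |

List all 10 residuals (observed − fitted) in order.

x=60: ŷ = 25 + 60 = 85; e = 79 − 85 = -6
x=65: ŷ = 25 + 65 = 90; e = 90.4 − 90 = 0.4
x=70: ŷ = 25 + 70 = 95; e = 99.4 − 95 = 4.4
x=75: ŷ = 25 + 75 = 100; e = 101 − 100 = 1
x=80: ŷ = 25 + 80 = 105; e = 109.8 − 105 = 4.8
x=85: ŷ = 25 + 85 = 110; e = 112 − 110 = 2
x=90: ŷ = 25 + 90 = 115; e = 112.2 − 115 = -2.8
x=95: ŷ = 25 + 95 = 120; e = 114.4 − 120 = -5.6
x=100: ŷ = 25 + 100 = 125; e = 126.6 − 125 = 1.6
x=105: ŷ = 25 + 105 = 130; e = 130.2 − 130 = 0.2

-6, 0.4, 4.4, 1, 4.8, 2, -2.8, -5.6, 1.6, 0.2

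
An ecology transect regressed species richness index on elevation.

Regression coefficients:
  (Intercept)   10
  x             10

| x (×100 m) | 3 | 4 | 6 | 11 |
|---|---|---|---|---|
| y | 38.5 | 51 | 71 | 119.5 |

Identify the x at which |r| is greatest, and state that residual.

x = 3, r = -1.5

x=3: ŷ = 10 + 10·3 = 40; r = 38.5 − 40 = -1.5
x=4: ŷ = 10 + 10·4 = 50; r = 51 − 50 = 1
x=6: ŷ = 10 + 10·6 = 70; r = 71 − 70 = 1
x=11: ŷ = 10 + 10·11 = 120; r = 119.5 − 120 = -0.5
Largest |r| is 1.5 at x = 3, residual -1.5.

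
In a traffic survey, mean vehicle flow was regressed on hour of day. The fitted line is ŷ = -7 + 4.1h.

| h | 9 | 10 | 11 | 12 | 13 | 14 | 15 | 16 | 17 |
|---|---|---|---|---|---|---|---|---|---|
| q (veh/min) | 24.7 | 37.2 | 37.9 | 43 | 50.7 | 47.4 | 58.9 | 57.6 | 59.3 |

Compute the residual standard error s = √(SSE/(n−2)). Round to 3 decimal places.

s = 3.746

h=9: ŷ = -7 + 4.1·9 = 29.9; e = 24.7 − 29.9 = -5.2
h=10: ŷ = -7 + 4.1·10 = 34; e = 37.2 − 34 = 3.2
h=11: ŷ = -7 + 4.1·11 = 38.1; e = 37.9 − 38.1 = -0.2
h=12: ŷ = -7 + 4.1·12 = 42.2; e = 43 − 42.2 = 0.8
h=13: ŷ = -7 + 4.1·13 = 46.3; e = 50.7 − 46.3 = 4.4
h=14: ŷ = -7 + 4.1·14 = 50.4; e = 47.4 − 50.4 = -3
h=15: ŷ = -7 + 4.1·15 = 54.5; e = 58.9 − 54.5 = 4.4
h=16: ŷ = -7 + 4.1·16 = 58.6; e = 57.6 − 58.6 = -1
h=17: ŷ = -7 + 4.1·17 = 62.7; e = 59.3 − 62.7 = -3.4
SSE = 27.04 + 10.24 + 0.04 + 0.64 + 19.36 + 9 + 19.36 + 1 + 11.56 = 98.24
s = √(98.24/7) = √14.0343 ≈ 3.746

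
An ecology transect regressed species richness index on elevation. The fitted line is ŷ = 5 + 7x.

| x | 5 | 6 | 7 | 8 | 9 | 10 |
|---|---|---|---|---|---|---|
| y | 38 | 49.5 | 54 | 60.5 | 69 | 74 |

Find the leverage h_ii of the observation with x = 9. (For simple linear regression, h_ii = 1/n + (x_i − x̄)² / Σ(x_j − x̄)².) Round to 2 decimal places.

x̄ = (5 + 6 + 7 + 8 + 9 + 10)/6 = 7.5
Σ(x − x̄)² = 6.25 + 2.25 + 0.25 + 0.25 + 2.25 + 6.25 = 17.5
h = 1/6 + (1.5)²/17.5 = 0.166667 + 0.128571 = 0.30

h = 0.30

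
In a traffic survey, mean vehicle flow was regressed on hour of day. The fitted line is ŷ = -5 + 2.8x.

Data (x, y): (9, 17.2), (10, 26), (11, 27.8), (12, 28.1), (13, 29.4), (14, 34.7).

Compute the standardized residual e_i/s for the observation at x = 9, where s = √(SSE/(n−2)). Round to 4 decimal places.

-1.1655

x=9: ŷ = -5 + 2.8·9 = 20.2; e = 17.2 − 20.2 = -3
x=10: ŷ = -5 + 2.8·10 = 23; e = 26 − 23 = 3
x=11: ŷ = -5 + 2.8·11 = 25.8; e = 27.8 − 25.8 = 2
x=12: ŷ = -5 + 2.8·12 = 28.6; e = 28.1 − 28.6 = -0.5
x=13: ŷ = -5 + 2.8·13 = 31.4; e = 29.4 − 31.4 = -2
x=14: ŷ = -5 + 2.8·14 = 34.2; e = 34.7 − 34.2 = 0.5
SSE = 9 + 9 + 4 + 0.25 + 4 + 0.25 = 26.5
s = √(26.5/4) = 2.57391
e/s = -3 / 2.57391 = -1.1655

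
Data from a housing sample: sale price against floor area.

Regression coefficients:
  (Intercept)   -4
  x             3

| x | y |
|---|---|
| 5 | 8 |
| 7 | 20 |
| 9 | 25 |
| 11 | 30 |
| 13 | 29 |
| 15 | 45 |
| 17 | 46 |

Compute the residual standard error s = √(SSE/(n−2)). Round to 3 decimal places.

x=5: ŷ = -4 + 3·5 = 11; r = 8 − 11 = -3
x=7: ŷ = -4 + 3·7 = 17; r = 20 − 17 = 3
x=9: ŷ = -4 + 3·9 = 23; r = 25 − 23 = 2
x=11: ŷ = -4 + 3·11 = 29; r = 30 − 29 = 1
x=13: ŷ = -4 + 3·13 = 35; r = 29 − 35 = -6
x=15: ŷ = -4 + 3·15 = 41; r = 45 − 41 = 4
x=17: ŷ = -4 + 3·17 = 47; r = 46 − 47 = -1
SSE = 9 + 9 + 4 + 1 + 36 + 16 + 1 = 76
s = √(76/5) = √15.2 ≈ 3.899

s = 3.899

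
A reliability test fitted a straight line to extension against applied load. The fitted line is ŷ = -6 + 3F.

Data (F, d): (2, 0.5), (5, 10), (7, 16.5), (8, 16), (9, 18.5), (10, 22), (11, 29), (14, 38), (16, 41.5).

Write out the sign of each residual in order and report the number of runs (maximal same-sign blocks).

F=2: ŷ = -6 + 3·2 = 0; e = 0.5 − 0 = 0.5
F=5: ŷ = -6 + 3·5 = 9; e = 10 − 9 = 1
F=7: ŷ = -6 + 3·7 = 15; e = 16.5 − 15 = 1.5
F=8: ŷ = -6 + 3·8 = 18; e = 16 − 18 = -2
F=9: ŷ = -6 + 3·9 = 21; e = 18.5 − 21 = -2.5
F=10: ŷ = -6 + 3·10 = 24; e = 22 − 24 = -2
F=11: ŷ = -6 + 3·11 = 27; e = 29 − 27 = 2
F=14: ŷ = -6 + 3·14 = 36; e = 38 − 36 = 2
F=16: ŷ = -6 + 3·16 = 42; e = 41.5 − 42 = -0.5
Signs: + + + − − − + + −
Runs: +×3, −×3, +×2, −×1 → 4

4 runs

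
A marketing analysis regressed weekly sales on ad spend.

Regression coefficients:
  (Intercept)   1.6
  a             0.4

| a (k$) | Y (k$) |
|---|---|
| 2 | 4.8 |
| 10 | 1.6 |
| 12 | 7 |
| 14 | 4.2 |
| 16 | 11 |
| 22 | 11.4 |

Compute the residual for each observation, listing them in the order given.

a=2: ŷ = 1.6 + 0.4·2 = 2.4; r = 4.8 − 2.4 = 2.4
a=10: ŷ = 1.6 + 0.4·10 = 5.6; r = 1.6 − 5.6 = -4
a=12: ŷ = 1.6 + 0.4·12 = 6.4; r = 7 − 6.4 = 0.6
a=14: ŷ = 1.6 + 0.4·14 = 7.2; r = 4.2 − 7.2 = -3
a=16: ŷ = 1.6 + 0.4·16 = 8; r = 11 − 8 = 3
a=22: ŷ = 1.6 + 0.4·22 = 10.4; r = 11.4 − 10.4 = 1

2.4, -4, 0.6, -3, 3, 1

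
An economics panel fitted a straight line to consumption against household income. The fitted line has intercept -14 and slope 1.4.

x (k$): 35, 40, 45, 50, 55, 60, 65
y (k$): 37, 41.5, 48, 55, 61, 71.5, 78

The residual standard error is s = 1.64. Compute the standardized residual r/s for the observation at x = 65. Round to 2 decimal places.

ŷ = -14 + 1.4·65 = 77
r = 78 − 77 = 1
r/s = 1 / 1.64 = 0.61

0.61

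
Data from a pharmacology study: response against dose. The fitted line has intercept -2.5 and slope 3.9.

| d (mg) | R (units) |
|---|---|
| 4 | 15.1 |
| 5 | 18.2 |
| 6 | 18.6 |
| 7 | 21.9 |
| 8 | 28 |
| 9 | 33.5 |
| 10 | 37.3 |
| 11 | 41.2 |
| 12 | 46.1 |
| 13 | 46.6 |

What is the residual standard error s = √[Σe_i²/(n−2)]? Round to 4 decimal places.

s = 1.8547

d=4: R̂ = -2.5 + 3.9·4 = 13.1; e = 15.1 − 13.1 = 2
d=5: R̂ = -2.5 + 3.9·5 = 17; e = 18.2 − 17 = 1.2
d=6: R̂ = -2.5 + 3.9·6 = 20.9; e = 18.6 − 20.9 = -2.3
d=7: R̂ = -2.5 + 3.9·7 = 24.8; e = 21.9 − 24.8 = -2.9
d=8: R̂ = -2.5 + 3.9·8 = 28.7; e = 28 − 28.7 = -0.7
d=9: R̂ = -2.5 + 3.9·9 = 32.6; e = 33.5 − 32.6 = 0.9
d=10: R̂ = -2.5 + 3.9·10 = 36.5; e = 37.3 − 36.5 = 0.8
d=11: R̂ = -2.5 + 3.9·11 = 40.4; e = 41.2 − 40.4 = 0.8
d=12: R̂ = -2.5 + 3.9·12 = 44.3; e = 46.1 − 44.3 = 1.8
d=13: R̂ = -2.5 + 3.9·13 = 48.2; e = 46.6 − 48.2 = -1.6
SSE = 4 + 1.44 + 5.29 + 8.41 + 0.49 + 0.81 + 0.64 + 0.64 + 3.24 + 2.56 = 27.52
s = √(27.52/8) = √3.44 ≈ 1.8547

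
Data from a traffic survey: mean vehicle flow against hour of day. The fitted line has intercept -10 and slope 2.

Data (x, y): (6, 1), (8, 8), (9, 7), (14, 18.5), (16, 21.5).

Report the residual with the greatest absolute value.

x=6: ŷ = -10 + 2·6 = 2; r = 1 − 2 = -1
x=8: ŷ = -10 + 2·8 = 6; r = 8 − 6 = 2
x=9: ŷ = -10 + 2·9 = 8; r = 7 − 8 = -1
x=14: ŷ = -10 + 2·14 = 18; r = 18.5 − 18 = 0.5
x=16: ŷ = -10 + 2·16 = 22; r = 21.5 − 22 = -0.5
Largest |r| is 2 at x = 8, residual 2.

r = 2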